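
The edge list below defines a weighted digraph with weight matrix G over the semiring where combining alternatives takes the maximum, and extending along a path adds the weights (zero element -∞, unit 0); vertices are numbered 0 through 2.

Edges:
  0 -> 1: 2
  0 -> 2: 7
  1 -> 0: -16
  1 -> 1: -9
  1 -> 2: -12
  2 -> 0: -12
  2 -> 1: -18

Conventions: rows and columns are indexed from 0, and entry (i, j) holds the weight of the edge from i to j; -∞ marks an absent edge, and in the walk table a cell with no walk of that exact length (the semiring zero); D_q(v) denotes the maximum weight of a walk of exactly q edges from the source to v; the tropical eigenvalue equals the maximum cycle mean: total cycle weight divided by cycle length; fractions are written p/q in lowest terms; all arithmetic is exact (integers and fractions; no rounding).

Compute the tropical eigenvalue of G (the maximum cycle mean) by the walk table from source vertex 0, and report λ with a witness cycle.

q=0: [0, -∞, -∞]
q=1: [-∞, 2, 7]
q=2: [-5, -7, -10]
q=3: [-22, -3, 2]
Optimal cycle mean attained by: cycle 0->2->0, total 7 + (-12), length 2.
Answer: λ = -5/2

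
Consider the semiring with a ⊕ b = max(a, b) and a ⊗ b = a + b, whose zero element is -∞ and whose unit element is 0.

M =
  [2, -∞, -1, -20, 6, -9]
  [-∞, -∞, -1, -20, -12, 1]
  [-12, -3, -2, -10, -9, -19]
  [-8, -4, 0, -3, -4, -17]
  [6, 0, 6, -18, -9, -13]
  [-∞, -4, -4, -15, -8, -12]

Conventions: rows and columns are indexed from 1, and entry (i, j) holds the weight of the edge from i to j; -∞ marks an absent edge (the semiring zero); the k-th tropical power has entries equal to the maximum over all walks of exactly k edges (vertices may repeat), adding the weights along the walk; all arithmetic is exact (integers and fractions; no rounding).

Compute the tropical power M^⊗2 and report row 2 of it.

M^⊗2:
  [12, 6, 12, -11, 8, -7]
  [-6, -3, -3, -11, -7, -11]
  [-3, -5, -3, -12, -6, -2]
  [2, -3, 2, -6, -2, -3]
  [8, 3, 5, -4, 12, 1]
  [-2, -7, -2, -14, -13, -3]
Answer: row 2 of M^⊗2 = [-6, -3, -3, -11, -7, -11]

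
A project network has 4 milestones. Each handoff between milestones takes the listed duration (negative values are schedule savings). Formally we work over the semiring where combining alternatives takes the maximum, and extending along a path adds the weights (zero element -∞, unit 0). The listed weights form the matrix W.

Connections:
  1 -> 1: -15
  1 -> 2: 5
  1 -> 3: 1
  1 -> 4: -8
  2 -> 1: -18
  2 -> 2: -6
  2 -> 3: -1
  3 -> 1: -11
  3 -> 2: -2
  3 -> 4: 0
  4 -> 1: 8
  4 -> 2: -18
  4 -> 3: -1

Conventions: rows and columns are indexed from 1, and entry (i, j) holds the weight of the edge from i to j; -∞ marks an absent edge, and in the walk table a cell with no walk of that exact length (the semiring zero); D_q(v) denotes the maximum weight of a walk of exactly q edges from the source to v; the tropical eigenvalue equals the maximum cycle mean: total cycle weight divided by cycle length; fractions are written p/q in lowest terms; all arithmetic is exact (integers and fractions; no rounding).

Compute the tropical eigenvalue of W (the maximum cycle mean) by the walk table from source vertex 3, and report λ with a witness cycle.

q=0: [-∞, -∞, 0, -∞]
q=1: [-11, -2, -∞, 0]
q=2: [8, -6, -1, -19]
q=3: [-7, 13, 9, 0]
q=4: [8, 7, 12, 9]
Optimal cycle mean attained by: cycle 1->2->3->4->1, total 5 + (-1) + 0 + 8, length 4.
Answer: λ = 3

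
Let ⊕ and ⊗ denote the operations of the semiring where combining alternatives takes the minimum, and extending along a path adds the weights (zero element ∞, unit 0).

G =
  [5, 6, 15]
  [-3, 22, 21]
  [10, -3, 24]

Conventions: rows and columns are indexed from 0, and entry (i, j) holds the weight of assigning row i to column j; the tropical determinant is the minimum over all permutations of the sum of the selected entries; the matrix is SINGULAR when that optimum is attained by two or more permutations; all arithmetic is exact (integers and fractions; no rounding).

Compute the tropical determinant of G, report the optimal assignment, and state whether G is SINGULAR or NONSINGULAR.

σ = (0, 1, 2): 5 + 22 + 24 = 51
σ = (0, 2, 1): 5 + 21 + (-3) = 23
σ = (1, 0, 2): 6 + (-3) + 24 = 27
σ = (1, 2, 0): 6 + 21 + 10 = 37
σ = (2, 0, 1): 15 + (-3) + (-3) = 9
σ = (2, 1, 0): 15 + 22 + 10 = 47
Optimal value attained by: σ = (2, 0, 1).
Answer: det⊕(G) = 9; verdict: NONSINGULAR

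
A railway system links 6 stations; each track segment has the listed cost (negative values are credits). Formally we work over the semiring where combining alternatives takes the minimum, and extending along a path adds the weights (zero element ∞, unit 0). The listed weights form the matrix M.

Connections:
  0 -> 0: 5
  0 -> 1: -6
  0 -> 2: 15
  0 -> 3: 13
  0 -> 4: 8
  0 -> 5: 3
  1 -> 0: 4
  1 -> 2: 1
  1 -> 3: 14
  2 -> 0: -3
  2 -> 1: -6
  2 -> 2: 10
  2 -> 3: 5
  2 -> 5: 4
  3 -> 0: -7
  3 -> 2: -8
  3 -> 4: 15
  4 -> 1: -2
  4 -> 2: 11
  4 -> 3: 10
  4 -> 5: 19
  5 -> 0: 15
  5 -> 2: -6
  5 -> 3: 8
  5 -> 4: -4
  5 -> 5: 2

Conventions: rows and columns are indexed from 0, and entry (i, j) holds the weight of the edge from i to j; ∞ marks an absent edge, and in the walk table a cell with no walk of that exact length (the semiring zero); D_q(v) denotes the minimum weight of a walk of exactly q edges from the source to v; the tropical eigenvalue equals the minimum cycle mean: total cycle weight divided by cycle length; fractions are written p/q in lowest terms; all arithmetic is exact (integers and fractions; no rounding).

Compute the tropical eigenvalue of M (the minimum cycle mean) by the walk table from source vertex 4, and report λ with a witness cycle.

q=0: [∞, ∞, ∞, ∞, 0, ∞]
q=1: [∞, -2, 11, 10, ∞, 19]
q=2: [2, 5, -1, 12, 15, 15]
q=3: [-4, -7, 4, 4, 10, 3]
q=4: [-3, -10, -6, 7, -1, -1]
q=5: [-9, -12, -9, -1, -5, -2]
q=6: [-12, -15, -11, -4, -6, -6]
Optimal cycle mean attained by: cycle 0->1->2->0, total (-6) + 1 + (-3), length 3.
Answer: λ = -8/3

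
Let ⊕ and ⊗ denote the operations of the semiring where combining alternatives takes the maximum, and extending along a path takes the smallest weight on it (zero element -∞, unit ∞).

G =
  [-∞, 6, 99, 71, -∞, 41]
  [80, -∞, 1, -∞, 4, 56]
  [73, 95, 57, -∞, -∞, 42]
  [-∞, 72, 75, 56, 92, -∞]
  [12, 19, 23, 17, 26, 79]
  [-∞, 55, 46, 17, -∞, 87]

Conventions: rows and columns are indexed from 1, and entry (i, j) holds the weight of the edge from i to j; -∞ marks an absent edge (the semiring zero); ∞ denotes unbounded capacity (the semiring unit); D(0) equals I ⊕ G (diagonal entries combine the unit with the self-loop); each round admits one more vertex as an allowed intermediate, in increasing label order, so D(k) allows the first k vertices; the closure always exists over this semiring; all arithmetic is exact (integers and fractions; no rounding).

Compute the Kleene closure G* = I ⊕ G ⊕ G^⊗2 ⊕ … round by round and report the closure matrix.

D(0):
  [∞, 6, 99, 71, -∞, 41]
  [80, ∞, 1, -∞, 4, 56]
  [73, 95, ∞, -∞, -∞, 42]
  [-∞, 72, 75, ∞, 92, -∞]
  [12, 19, 23, 17, ∞, 79]
  [-∞, 55, 46, 17, -∞, ∞]
D(1):
  [∞, 6, 99, 71, -∞, 41]
  [80, ∞, 80, 71, 4, 56]
  [73, 95, ∞, 71, -∞, 42]
  [-∞, 72, 75, ∞, 92, -∞]
  [12, 19, 23, 17, ∞, 79]
  [-∞, 55, 46, 17, -∞, ∞]
D(2):
  [∞, 6, 99, 71, 4, 41]
  [80, ∞, 80, 71, 4, 56]
  [80, 95, ∞, 71, 4, 56]
  [72, 72, 75, ∞, 92, 56]
  [19, 19, 23, 19, ∞, 79]
  [55, 55, 55, 55, 4, ∞]
D(3):
  [∞, 95, 99, 71, 4, 56]
  [80, ∞, 80, 71, 4, 56]
  [80, 95, ∞, 71, 4, 56]
  [75, 75, 75, ∞, 92, 56]
  [23, 23, 23, 23, ∞, 79]
  [55, 55, 55, 55, 4, ∞]
D(4):
  [∞, 95, 99, 71, 71, 56]
  [80, ∞, 80, 71, 71, 56]
  [80, 95, ∞, 71, 71, 56]
  [75, 75, 75, ∞, 92, 56]
  [23, 23, 23, 23, ∞, 79]
  [55, 55, 55, 55, 55, ∞]
D(5):
  [∞, 95, 99, 71, 71, 71]
  [80, ∞, 80, 71, 71, 71]
  [80, 95, ∞, 71, 71, 71]
  [75, 75, 75, ∞, 92, 79]
  [23, 23, 23, 23, ∞, 79]
  [55, 55, 55, 55, 55, ∞]
D(6):
  [∞, 95, 99, 71, 71, 71]
  [80, ∞, 80, 71, 71, 71]
  [80, 95, ∞, 71, 71, 71]
  [75, 75, 75, ∞, 92, 79]
  [55, 55, 55, 55, ∞, 79]
  [55, 55, 55, 55, 55, ∞]
Answer: G* = [[∞, 95, 99, 71, 71, 71], [80, ∞, 80, 71, 71, 71], [80, 95, ∞, 71, 71, 71], [75, 75, 75, ∞, 92, 79], [55, 55, 55, 55, ∞, 79], [55, 55, 55, 55, 55, ∞]]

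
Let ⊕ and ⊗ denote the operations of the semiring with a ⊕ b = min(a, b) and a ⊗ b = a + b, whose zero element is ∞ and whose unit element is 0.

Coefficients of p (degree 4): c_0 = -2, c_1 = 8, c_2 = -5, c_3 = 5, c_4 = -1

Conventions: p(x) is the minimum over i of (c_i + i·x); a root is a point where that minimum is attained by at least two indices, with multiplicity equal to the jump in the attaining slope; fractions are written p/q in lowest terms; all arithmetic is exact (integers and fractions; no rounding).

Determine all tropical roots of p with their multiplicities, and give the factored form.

hull edge (i=0, c=-2) to (i=2, c=-5): slope -3/2, span 2
hull edge (i=2, c=-5) to (i=4, c=-1): slope 2, span 2
Factored form: p(x) = -1 ⊗ (x ⊕ (-2)) ⊗ (x ⊕ (-2)) ⊗ (x ⊕ 3/2) ⊗ (x ⊕ 3/2)
Answer: roots = -2 (mult 2), 3/2 (mult 2)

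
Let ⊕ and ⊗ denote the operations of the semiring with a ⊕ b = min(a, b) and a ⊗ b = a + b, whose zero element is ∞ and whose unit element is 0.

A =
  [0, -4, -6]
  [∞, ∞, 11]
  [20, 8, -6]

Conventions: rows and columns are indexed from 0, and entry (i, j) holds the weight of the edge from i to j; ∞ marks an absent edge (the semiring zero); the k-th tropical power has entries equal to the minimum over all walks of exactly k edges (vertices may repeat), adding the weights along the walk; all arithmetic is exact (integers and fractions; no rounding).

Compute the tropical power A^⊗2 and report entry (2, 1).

A^⊗2:
  [0, -4, -12]
  [31, 19, 5]
  [14, 2, -12]
Key observation: the optimum is the walk 2->2->1, with weight (-6) + 8 = 2.
Optimal value attained by: walk 2->2->1.
Answer: (A^⊗2)[2][1] = 2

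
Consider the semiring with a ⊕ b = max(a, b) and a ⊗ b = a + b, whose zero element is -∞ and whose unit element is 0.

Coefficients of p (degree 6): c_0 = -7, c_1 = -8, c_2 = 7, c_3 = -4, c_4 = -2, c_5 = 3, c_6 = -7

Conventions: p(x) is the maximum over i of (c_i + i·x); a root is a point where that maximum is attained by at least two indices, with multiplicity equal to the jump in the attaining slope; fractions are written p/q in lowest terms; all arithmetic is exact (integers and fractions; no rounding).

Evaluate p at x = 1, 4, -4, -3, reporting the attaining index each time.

p(1) = max(-7+0·1=-7, -8+1·1=-7, 7+2·1=9, -4+3·1=-1, -2+4·1=2, 3+5·1=8, -7+6·1=-1) = 9 (attained by i=2)
p(4) = max(-7+0·4=-7, -8+1·4=-4, 7+2·4=15, -4+3·4=8, -2+4·4=14, 3+5·4=23, -7+6·4=17) = 23 (attained by i=5)
p(-4) = max(-7+0·(-4)=-7, -8+1·(-4)=-12, 7+2·(-4)=-1, -4+3·(-4)=-16, -2+4·(-4)=-18, 3+5·(-4)=-17, -7+6·(-4)=-31) = -1 (attained by i=2)
p(-3) = max(-7+0·(-3)=-7, -8+1·(-3)=-11, 7+2·(-3)=1, -4+3·(-3)=-13, -2+4·(-3)=-14, 3+5·(-3)=-12, -7+6·(-3)=-25) = 1 (attained by i=2)
Answer: p(1) = 9; p(4) = 23; p(-4) = -1; p(-3) = 1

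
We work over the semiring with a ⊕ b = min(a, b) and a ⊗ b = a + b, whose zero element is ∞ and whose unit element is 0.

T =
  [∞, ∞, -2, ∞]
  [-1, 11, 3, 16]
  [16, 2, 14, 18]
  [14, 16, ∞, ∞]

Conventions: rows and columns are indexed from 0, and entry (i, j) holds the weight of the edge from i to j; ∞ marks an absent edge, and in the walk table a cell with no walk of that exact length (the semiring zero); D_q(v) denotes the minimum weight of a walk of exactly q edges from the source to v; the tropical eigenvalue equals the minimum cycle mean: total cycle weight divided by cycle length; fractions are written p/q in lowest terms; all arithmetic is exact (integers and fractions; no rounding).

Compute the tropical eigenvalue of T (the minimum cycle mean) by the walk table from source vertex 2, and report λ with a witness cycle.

q=0: [∞, ∞, 0, ∞]
q=1: [16, 2, 14, 18]
q=2: [1, 13, 5, 18]
q=3: [12, 7, -1, 23]
q=4: [6, 1, 10, 17]
Optimal cycle mean attained by: cycle 0->2->1->0, total (-2) + 2 + (-1), length 3.
Answer: λ = -1/3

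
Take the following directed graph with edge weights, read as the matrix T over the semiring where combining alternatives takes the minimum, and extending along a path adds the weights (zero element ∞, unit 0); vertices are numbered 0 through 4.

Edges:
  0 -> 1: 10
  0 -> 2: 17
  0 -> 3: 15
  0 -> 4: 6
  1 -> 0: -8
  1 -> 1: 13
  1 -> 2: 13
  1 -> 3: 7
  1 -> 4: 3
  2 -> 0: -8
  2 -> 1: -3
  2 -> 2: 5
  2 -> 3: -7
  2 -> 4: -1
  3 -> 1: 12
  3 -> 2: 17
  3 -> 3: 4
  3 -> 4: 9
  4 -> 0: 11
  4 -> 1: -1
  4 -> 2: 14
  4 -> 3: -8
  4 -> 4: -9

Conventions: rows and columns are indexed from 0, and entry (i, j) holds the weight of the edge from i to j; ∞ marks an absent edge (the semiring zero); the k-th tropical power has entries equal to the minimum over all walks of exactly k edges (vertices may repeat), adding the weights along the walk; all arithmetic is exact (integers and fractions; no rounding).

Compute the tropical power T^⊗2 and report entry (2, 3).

T^⊗2:
  [2, 5, 20, -2, -3]
  [5, 2, 9, -5, -6]
  [-11, -2, 9, -9, -10]
  [4, 8, 21, 1, 0]
  [-9, -10, 5, -17, -18]
Key observation: the optimum is the walk 2->4->3, with weight (-1) + (-8) = -9.
Optimal value attained by: walk 2->4->3.
Answer: (T^⊗2)[2][3] = -9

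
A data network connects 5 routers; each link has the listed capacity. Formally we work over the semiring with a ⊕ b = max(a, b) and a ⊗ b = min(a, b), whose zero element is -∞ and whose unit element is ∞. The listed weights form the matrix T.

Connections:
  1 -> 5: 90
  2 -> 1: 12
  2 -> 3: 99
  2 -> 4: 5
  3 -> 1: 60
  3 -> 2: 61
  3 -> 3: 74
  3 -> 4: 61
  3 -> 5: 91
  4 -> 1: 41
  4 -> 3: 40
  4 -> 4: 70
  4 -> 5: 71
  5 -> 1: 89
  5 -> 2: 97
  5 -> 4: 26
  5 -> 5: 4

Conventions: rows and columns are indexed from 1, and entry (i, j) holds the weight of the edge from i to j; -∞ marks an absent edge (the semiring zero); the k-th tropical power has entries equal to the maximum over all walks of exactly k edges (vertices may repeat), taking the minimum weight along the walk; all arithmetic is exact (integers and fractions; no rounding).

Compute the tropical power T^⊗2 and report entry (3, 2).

T^⊗2:
  [89, 90, -∞, 26, 4]
  [60, 61, 74, 61, 91]
  [89, 91, 74, 61, 74]
  [71, 71, 40, 70, 70]
  [26, 4, 97, 26, 89]
Key observation: the optimum is the walk 3->5->2, with weight 91 min 97 = 91.
Optimal value attained by: walk 3->5->2.
Answer: (T^⊗2)[3][2] = 91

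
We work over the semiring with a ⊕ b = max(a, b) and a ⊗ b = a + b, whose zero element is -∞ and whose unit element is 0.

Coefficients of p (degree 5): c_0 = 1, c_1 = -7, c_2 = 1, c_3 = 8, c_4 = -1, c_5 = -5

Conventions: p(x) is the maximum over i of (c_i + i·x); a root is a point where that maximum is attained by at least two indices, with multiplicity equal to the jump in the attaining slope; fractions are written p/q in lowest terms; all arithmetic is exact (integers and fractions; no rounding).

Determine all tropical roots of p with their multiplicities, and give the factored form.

hull edge (i=0, c=1) to (i=3, c=8): slope 7/3, span 3
hull edge (i=3, c=8) to (i=5, c=-5): slope -13/2, span 2
Factored form: p(x) = -5 ⊗ (x ⊕ (-7/3)) ⊗ (x ⊕ (-7/3)) ⊗ (x ⊕ (-7/3)) ⊗ (x ⊕ 13/2) ⊗ (x ⊕ 13/2)
Answer: roots = -7/3 (mult 3), 13/2 (mult 2)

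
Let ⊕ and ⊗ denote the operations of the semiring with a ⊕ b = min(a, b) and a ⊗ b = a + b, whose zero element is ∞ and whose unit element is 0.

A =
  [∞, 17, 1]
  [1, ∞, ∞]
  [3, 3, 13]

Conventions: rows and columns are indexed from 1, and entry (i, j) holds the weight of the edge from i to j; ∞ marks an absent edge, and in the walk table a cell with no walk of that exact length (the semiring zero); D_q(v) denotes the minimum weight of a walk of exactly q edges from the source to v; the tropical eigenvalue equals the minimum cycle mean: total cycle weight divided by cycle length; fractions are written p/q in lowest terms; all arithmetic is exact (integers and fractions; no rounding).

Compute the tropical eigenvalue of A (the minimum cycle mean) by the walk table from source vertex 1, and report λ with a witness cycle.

q=0: [0, ∞, ∞]
q=1: [∞, 17, 1]
q=2: [4, 4, 14]
q=3: [5, 17, 5]
Optimal cycle mean attained by: cycle 1->3->2->1, total 1 + 3 + 1, length 3.
Answer: λ = 5/3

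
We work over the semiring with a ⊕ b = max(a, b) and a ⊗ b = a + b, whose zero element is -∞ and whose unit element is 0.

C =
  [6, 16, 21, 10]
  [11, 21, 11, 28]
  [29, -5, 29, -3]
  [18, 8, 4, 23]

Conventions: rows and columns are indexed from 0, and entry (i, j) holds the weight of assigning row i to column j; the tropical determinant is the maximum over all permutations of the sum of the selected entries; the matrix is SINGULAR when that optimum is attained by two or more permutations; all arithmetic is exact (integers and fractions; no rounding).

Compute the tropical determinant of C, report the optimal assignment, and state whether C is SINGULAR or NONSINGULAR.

σ = (0, 1, 2, 3): 6 + 21 + 29 + 23 = 79
σ = (0, 1, 3, 2): 6 + 21 + (-3) + 4 = 28
σ = (0, 2, 1, 3): 6 + 11 + (-5) + 23 = 35
σ = (0, 2, 3, 1): 6 + 11 + (-3) + 8 = 22
σ = (0, 3, 1, 2): 6 + 28 + (-5) + 4 = 33
σ = (0, 3, 2, 1): 6 + 28 + 29 + 8 = 71
σ = (1, 0, 2, 3): 16 + 11 + 29 + 23 = 79
σ = (1, 0, 3, 2): 16 + 11 + (-3) + 4 = 28
σ = (1, 2, 0, 3): 16 + 11 + 29 + 23 = 79
σ = (1, 2, 3, 0): 16 + 11 + (-3) + 18 = 42
σ = (1, 3, 0, 2): 16 + 28 + 29 + 4 = 77
σ = (1, 3, 2, 0): 16 + 28 + 29 + 18 = 91
σ = (2, 0, 1, 3): 21 + 11 + (-5) + 23 = 50
σ = (2, 0, 3, 1): 21 + 11 + (-3) + 8 = 37
σ = (2, 1, 0, 3): 21 + 21 + 29 + 23 = 94
σ = (2, 1, 3, 0): 21 + 21 + (-3) + 18 = 57
σ = (2, 3, 0, 1): 21 + 28 + 29 + 8 = 86
σ = (2, 3, 1, 0): 21 + 28 + (-5) + 18 = 62
σ = (3, 0, 1, 2): 10 + 11 + (-5) + 4 = 20
σ = (3, 0, 2, 1): 10 + 11 + 29 + 8 = 58
σ = (3, 1, 0, 2): 10 + 21 + 29 + 4 = 64
σ = (3, 1, 2, 0): 10 + 21 + 29 + 18 = 78
σ = (3, 2, 0, 1): 10 + 11 + 29 + 8 = 58
σ = (3, 2, 1, 0): 10 + 11 + (-5) + 18 = 34
Optimal value attained by: σ = (2, 1, 0, 3).
Answer: det⊕(C) = 94; verdict: NONSINGULAR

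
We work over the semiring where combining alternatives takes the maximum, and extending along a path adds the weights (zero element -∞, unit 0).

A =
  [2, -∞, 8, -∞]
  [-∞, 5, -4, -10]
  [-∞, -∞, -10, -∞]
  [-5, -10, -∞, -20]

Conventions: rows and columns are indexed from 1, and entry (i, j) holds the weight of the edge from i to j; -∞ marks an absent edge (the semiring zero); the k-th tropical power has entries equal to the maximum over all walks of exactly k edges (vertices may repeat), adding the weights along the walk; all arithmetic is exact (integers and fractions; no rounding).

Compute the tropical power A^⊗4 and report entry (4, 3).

A^⊗2:
  [4, -∞, 10, -∞]
  [-15, 10, 1, -5]
  [-∞, -∞, -20, -∞]
  [-3, -5, 3, -20]
A^⊗3:
  [6, -∞, 12, -∞]
  [-10, 15, 6, 0]
  [-∞, -∞, -30, -∞]
  [-1, 0, 5, -15]
A^⊗4:
  [8, -∞, 14, -∞]
  [-5, 20, 11, 5]
  [-∞, -∞, -40, -∞]
  [1, 5, 7, -10]
Key observation: the optimum is the walk 4->1->1->1->3, with weight (-5) + 2 + 2 + 8 = 7.
Optimal value attained by: walk 4->1->1->1->3.
Answer: (A^⊗4)[4][3] = 7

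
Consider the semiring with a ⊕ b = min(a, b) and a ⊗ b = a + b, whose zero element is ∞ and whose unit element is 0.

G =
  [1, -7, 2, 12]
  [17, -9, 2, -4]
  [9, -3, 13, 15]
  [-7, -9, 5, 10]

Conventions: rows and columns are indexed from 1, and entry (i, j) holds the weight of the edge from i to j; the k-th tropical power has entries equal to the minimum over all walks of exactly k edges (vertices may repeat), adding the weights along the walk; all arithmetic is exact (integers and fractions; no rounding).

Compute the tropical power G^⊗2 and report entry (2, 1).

G^⊗2:
  [2, -16, -5, -11]
  [-11, -18, -7, -13]
  [8, -12, -1, -7]
  [-6, -18, -7, -13]
Key observation: the optimum is the walk 2->4->1, with weight (-4) + (-7) = -11.
Optimal value attained by: walk 2->4->1.
Answer: (G^⊗2)[2][1] = -11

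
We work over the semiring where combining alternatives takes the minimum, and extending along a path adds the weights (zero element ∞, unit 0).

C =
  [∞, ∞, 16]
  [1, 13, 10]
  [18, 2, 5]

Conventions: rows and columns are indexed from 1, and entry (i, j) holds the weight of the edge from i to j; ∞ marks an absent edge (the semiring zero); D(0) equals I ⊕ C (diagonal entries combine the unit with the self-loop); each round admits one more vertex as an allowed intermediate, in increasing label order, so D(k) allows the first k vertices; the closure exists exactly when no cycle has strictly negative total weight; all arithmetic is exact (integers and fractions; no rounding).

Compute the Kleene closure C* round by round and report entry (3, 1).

D(0):
  [0, ∞, 16]
  [1, 0, 10]
  [18, 2, 0]
D(1):
  [0, ∞, 16]
  [1, 0, 10]
  [18, 2, 0]
D(2):
  [0, ∞, 16]
  [1, 0, 10]
  [3, 2, 0]
D(3):
  [0, 18, 16]
  [1, 0, 10]
  [3, 2, 0]
Answer: C*[3][1] = 3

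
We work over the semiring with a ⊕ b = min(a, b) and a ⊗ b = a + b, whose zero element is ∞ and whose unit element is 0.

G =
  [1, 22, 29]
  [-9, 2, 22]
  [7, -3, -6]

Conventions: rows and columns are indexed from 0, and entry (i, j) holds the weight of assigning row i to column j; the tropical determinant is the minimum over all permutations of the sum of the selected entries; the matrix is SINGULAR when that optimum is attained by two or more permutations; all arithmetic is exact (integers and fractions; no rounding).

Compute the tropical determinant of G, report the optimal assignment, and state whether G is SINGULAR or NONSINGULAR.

σ = (0, 1, 2): 1 + 2 + (-6) = -3
σ = (0, 2, 1): 1 + 22 + (-3) = 20
σ = (1, 0, 2): 22 + (-9) + (-6) = 7
σ = (1, 2, 0): 22 + 22 + 7 = 51
σ = (2, 0, 1): 29 + (-9) + (-3) = 17
σ = (2, 1, 0): 29 + 2 + 7 = 38
Optimal value attained by: σ = (0, 1, 2).
Answer: det⊕(G) = -3; verdict: NONSINGULAR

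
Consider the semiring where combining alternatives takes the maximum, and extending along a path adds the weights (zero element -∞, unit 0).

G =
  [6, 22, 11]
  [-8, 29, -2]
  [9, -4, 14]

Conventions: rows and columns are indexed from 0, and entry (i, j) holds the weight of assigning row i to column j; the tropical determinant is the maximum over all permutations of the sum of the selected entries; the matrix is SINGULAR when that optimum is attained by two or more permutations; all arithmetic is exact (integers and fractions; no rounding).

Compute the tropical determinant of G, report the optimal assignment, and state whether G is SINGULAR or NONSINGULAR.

σ = (0, 1, 2): 6 + 29 + 14 = 49
σ = (0, 2, 1): 6 + (-2) + (-4) = 0
σ = (1, 0, 2): 22 + (-8) + 14 = 28
σ = (1, 2, 0): 22 + (-2) + 9 = 29
σ = (2, 0, 1): 11 + (-8) + (-4) = -1
σ = (2, 1, 0): 11 + 29 + 9 = 49
Optimal value attained by: σ = (0, 1, 2).
Answer: det⊕(G) = 49; verdict: SINGULAR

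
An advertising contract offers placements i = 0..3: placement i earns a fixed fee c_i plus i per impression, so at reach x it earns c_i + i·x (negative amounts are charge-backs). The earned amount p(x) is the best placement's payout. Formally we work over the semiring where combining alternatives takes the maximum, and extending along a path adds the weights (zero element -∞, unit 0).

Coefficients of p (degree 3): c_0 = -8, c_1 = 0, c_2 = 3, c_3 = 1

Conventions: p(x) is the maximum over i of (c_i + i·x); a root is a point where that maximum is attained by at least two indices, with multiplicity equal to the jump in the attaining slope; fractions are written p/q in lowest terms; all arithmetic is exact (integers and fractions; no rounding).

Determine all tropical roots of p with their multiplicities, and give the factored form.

hull edge (i=0, c=-8) to (i=1, c=0): slope 8, span 1
hull edge (i=1, c=0) to (i=2, c=3): slope 3, span 1
hull edge (i=2, c=3) to (i=3, c=1): slope -2, span 1
Factored form: p(x) = 1 ⊗ (x ⊕ (-8)) ⊗ (x ⊕ (-3)) ⊗ (x ⊕ 2)
Answer: roots = -8 (mult 1), -3 (mult 1), 2 (mult 1)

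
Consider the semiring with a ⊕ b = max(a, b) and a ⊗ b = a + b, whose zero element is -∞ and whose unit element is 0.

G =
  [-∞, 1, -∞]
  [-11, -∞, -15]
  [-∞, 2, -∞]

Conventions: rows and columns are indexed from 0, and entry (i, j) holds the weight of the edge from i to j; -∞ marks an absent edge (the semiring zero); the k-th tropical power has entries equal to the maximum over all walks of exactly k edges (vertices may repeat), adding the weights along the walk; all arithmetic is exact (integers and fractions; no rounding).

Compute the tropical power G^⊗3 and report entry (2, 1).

G^⊗2:
  [-10, -∞, -14]
  [-∞, -10, -∞]
  [-9, -∞, -13]
G^⊗3:
  [-∞, -9, -∞]
  [-21, -∞, -25]
  [-∞, -8, -∞]
Key observation: the optimum is the walk 2->1->0->1, with weight 2 + (-11) + 1 = -8.
Optimal value attained by: walk 2->1->0->1.
Answer: (G^⊗3)[2][1] = -8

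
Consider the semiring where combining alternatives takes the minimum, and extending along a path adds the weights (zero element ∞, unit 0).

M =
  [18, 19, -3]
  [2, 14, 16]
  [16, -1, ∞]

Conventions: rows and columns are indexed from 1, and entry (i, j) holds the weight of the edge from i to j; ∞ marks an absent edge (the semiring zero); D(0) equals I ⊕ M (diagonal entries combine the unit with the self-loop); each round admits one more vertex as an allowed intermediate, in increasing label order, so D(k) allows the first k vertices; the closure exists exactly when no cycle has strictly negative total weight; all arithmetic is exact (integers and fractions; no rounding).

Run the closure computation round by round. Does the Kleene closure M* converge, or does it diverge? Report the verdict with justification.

D(0):
  [0, 19, -3]
  [2, 0, 16]
  [16, -1, 0]
D(1):
  [0, 19, -3]
  [2, 0, -1]
  [16, -1, 0]
Detection: at round 2, diagonal entry (3, 3) turns strictly negative.
Key observation: the cycle 3->2->1->3 has total weight (-1) + 2 + (-3), which is strictly negative.
Answer: DIVERGES — negative cycle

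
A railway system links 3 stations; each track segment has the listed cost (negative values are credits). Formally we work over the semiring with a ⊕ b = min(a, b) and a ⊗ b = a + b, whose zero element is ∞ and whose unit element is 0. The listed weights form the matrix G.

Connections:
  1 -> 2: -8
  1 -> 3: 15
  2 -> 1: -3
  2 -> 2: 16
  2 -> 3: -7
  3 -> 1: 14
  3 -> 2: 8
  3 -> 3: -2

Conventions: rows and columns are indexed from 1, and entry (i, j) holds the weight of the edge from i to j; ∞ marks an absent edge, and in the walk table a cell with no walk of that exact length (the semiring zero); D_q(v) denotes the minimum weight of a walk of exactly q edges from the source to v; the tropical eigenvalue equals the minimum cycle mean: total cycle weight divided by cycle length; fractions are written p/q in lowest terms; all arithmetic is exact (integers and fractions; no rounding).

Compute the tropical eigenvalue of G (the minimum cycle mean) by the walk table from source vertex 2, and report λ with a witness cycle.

q=0: [∞, 0, ∞]
q=1: [-3, 16, -7]
q=2: [7, -11, -9]
q=3: [-14, -1, -18]
Optimal cycle mean attained by: cycle 1->2->1, total (-8) + (-3), length 2.
Answer: λ = -11/2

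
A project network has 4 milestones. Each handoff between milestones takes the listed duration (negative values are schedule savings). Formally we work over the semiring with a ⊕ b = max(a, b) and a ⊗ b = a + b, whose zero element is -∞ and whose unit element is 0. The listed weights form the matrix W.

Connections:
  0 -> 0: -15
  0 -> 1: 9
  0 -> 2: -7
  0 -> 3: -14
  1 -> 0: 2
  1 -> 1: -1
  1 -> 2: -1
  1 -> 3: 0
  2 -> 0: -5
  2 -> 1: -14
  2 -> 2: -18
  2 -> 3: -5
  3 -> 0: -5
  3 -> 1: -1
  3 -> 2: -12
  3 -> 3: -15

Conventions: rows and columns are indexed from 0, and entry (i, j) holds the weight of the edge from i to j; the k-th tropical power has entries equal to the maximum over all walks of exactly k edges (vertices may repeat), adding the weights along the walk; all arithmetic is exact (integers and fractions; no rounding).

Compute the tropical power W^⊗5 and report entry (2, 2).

W^⊗2:
  [11, 8, 8, 9]
  [1, 11, -2, -1]
  [-10, 4, -12, -14]
  [1, 4, -2, -1]
W^⊗3:
  [10, 20, 7, 8]
  [13, 10, 10, 11]
  [6, 3, 3, 4]
  [6, 10, 3, 4]
W^⊗4:
  [22, 19, 19, 20]
  [12, 22, 9, 10]
  [5, 15, 2, 3]
  [12, 15, 9, 10]
W^⊗5:
  [21, 31, 18, 19]
  [24, 21, 21, 22]
  [17, 14, 14, 15]
  [17, 21, 14, 15]
Key observation: the optimum is the walk 2->0->1->0->1->2, with weight (-5) + 9 + 2 + 9 + (-1) = 14.
Optimal value attained by: walk 2->0->1->0->1->2.
Answer: (W^⊗5)[2][2] = 14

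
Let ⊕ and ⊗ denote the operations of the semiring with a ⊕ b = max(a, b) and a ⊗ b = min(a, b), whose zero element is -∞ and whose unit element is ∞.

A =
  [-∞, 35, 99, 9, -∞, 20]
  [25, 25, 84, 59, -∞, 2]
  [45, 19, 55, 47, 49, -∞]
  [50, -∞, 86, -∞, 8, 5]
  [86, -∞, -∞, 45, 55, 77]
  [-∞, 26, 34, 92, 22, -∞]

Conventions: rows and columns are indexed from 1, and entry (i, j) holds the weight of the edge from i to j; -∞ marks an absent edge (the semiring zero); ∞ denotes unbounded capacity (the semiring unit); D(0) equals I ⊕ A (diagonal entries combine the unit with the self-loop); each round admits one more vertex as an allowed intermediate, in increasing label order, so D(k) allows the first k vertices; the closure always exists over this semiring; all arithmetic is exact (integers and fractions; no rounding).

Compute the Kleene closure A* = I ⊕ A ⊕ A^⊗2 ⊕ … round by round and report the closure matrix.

D(0):
  [∞, 35, 99, 9, -∞, 20]
  [25, ∞, 84, 59, -∞, 2]
  [45, 19, ∞, 47, 49, -∞]
  [50, -∞, 86, ∞, 8, 5]
  [86, -∞, -∞, 45, ∞, 77]
  [-∞, 26, 34, 92, 22, ∞]
D(1):
  [∞, 35, 99, 9, -∞, 20]
  [25, ∞, 84, 59, -∞, 20]
  [45, 35, ∞, 47, 49, 20]
  [50, 35, 86, ∞, 8, 20]
  [86, 35, 86, 45, ∞, 77]
  [-∞, 26, 34, 92, 22, ∞]
D(2):
  [∞, 35, 99, 35, -∞, 20]
  [25, ∞, 84, 59, -∞, 20]
  [45, 35, ∞, 47, 49, 20]
  [50, 35, 86, ∞, 8, 20]
  [86, 35, 86, 45, ∞, 77]
  [25, 26, 34, 92, 22, ∞]
D(3):
  [∞, 35, 99, 47, 49, 20]
  [45, ∞, 84, 59, 49, 20]
  [45, 35, ∞, 47, 49, 20]
  [50, 35, 86, ∞, 49, 20]
  [86, 35, 86, 47, ∞, 77]
  [34, 34, 34, 92, 34, ∞]
D(4):
  [∞, 35, 99, 47, 49, 20]
  [50, ∞, 84, 59, 49, 20]
  [47, 35, ∞, 47, 49, 20]
  [50, 35, 86, ∞, 49, 20]
  [86, 35, 86, 47, ∞, 77]
  [50, 35, 86, 92, 49, ∞]
D(5):
  [∞, 35, 99, 47, 49, 49]
  [50, ∞, 84, 59, 49, 49]
  [49, 35, ∞, 47, 49, 49]
  [50, 35, 86, ∞, 49, 49]
  [86, 35, 86, 47, ∞, 77]
  [50, 35, 86, 92, 49, ∞]
D(6):
  [∞, 35, 99, 49, 49, 49]
  [50, ∞, 84, 59, 49, 49]
  [49, 35, ∞, 49, 49, 49]
  [50, 35, 86, ∞, 49, 49]
  [86, 35, 86, 77, ∞, 77]
  [50, 35, 86, 92, 49, ∞]
Answer: A* = [[∞, 35, 99, 49, 49, 49], [50, ∞, 84, 59, 49, 49], [49, 35, ∞, 49, 49, 49], [50, 35, 86, ∞, 49, 49], [86, 35, 86, 77, ∞, 77], [50, 35, 86, 92, 49, ∞]]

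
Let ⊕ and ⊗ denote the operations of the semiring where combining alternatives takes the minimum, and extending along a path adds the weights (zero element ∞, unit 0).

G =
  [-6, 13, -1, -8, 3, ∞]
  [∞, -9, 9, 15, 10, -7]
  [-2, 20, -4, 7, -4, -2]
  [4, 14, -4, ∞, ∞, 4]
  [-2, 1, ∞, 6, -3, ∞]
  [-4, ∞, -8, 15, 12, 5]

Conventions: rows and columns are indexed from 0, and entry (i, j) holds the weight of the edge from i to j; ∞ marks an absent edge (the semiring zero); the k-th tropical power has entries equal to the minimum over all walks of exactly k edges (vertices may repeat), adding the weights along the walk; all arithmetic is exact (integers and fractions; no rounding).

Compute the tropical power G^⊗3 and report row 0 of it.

G^⊗2:
  [-12, 4, -12, -14, -5, -4]
  [-11, -18, -15, 6, 1, -16]
  [-8, -3, -10, -10, -8, -6]
  [-6, 5, -8, -4, -8, -6]
  [-8, -8, -3, -10, -6, -6]
  [-10, 9, -12, -12, -12, -10]
G^⊗3:
  [-18, -5, -18, -20, -16, -14]
  [-20, -27, -24, -19, -19, -25]
  [-14, -12, -14, -16, -14, -12]
  [-12, -7, -14, -14, -12, -10]
  [-14, -17, -14, -16, -9, -15]
  [-16, -11, -18, -18, -16, -14]
Answer: row 0 of G^⊗3 = [-18, -5, -18, -20, -16, -14]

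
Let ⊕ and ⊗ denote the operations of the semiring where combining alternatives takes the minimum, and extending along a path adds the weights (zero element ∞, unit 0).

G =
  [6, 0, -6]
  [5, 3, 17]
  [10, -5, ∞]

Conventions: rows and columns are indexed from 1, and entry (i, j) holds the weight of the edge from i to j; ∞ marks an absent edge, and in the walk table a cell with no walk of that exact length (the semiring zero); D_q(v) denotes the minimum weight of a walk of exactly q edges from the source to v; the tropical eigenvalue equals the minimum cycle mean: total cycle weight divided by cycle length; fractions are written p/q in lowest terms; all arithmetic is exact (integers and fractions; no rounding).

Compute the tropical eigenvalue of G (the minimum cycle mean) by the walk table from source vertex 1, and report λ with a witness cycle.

q=0: [0, ∞, ∞]
q=1: [6, 0, -6]
q=2: [4, -11, 0]
q=3: [-6, -8, -2]
Optimal cycle mean attained by: cycle 1->3->2->1, total (-6) + (-5) + 5, length 3.
Answer: λ = -2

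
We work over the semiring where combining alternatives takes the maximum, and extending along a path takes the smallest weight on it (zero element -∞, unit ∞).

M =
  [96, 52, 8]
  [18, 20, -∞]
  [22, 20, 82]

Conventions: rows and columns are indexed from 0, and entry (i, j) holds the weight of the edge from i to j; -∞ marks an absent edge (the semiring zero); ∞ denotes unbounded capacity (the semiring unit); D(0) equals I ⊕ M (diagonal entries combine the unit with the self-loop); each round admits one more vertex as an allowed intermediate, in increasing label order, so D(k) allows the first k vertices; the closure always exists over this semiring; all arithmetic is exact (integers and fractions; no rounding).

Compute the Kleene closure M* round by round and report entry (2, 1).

D(0):
  [∞, 52, 8]
  [18, ∞, -∞]
  [22, 20, ∞]
D(1):
  [∞, 52, 8]
  [18, ∞, 8]
  [22, 22, ∞]
D(2):
  [∞, 52, 8]
  [18, ∞, 8]
  [22, 22, ∞]
D(3):
  [∞, 52, 8]
  [18, ∞, 8]
  [22, 22, ∞]
Answer: M*[2][1] = 22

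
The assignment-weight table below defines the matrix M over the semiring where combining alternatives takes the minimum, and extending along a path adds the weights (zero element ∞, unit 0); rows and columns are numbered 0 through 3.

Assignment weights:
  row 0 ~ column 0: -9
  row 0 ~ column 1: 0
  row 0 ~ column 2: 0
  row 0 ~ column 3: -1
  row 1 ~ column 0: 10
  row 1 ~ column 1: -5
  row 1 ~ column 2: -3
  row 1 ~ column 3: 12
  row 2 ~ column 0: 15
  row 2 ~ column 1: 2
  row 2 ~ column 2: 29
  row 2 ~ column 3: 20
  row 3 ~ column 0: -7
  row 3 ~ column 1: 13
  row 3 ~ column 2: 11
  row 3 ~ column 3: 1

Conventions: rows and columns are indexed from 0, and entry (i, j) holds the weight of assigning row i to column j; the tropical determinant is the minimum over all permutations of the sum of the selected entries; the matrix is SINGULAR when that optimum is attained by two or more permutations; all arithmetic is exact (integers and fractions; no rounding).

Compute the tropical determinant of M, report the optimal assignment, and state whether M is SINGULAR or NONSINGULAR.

σ = (0, 1, 2, 3): (-9) + (-5) + 29 + 1 = 16
σ = (0, 1, 3, 2): (-9) + (-5) + 20 + 11 = 17
σ = (0, 2, 1, 3): (-9) + (-3) + 2 + 1 = -9
σ = (0, 2, 3, 1): (-9) + (-3) + 20 + 13 = 21
σ = (0, 3, 1, 2): (-9) + 12 + 2 + 11 = 16
σ = (0, 3, 2, 1): (-9) + 12 + 29 + 13 = 45
σ = (1, 0, 2, 3): 0 + 10 + 29 + 1 = 40
σ = (1, 0, 3, 2): 0 + 10 + 20 + 11 = 41
σ = (1, 2, 0, 3): 0 + (-3) + 15 + 1 = 13
σ = (1, 2, 3, 0): 0 + (-3) + 20 + (-7) = 10
σ = (1, 3, 0, 2): 0 + 12 + 15 + 11 = 38
σ = (1, 3, 2, 0): 0 + 12 + 29 + (-7) = 34
σ = (2, 0, 1, 3): 0 + 10 + 2 + 1 = 13
σ = (2, 0, 3, 1): 0 + 10 + 20 + 13 = 43
σ = (2, 1, 0, 3): 0 + (-5) + 15 + 1 = 11
σ = (2, 1, 3, 0): 0 + (-5) + 20 + (-7) = 8
σ = (2, 3, 0, 1): 0 + 12 + 15 + 13 = 40
σ = (2, 3, 1, 0): 0 + 12 + 2 + (-7) = 7
σ = (3, 0, 1, 2): (-1) + 10 + 2 + 11 = 22
σ = (3, 0, 2, 1): (-1) + 10 + 29 + 13 = 51
σ = (3, 1, 0, 2): (-1) + (-5) + 15 + 11 = 20
σ = (3, 1, 2, 0): (-1) + (-5) + 29 + (-7) = 16
σ = (3, 2, 0, 1): (-1) + (-3) + 15 + 13 = 24
σ = (3, 2, 1, 0): (-1) + (-3) + 2 + (-7) = -9
Optimal value attained by: σ = (0, 2, 1, 3).
Answer: det⊕(M) = -9; verdict: SINGULAR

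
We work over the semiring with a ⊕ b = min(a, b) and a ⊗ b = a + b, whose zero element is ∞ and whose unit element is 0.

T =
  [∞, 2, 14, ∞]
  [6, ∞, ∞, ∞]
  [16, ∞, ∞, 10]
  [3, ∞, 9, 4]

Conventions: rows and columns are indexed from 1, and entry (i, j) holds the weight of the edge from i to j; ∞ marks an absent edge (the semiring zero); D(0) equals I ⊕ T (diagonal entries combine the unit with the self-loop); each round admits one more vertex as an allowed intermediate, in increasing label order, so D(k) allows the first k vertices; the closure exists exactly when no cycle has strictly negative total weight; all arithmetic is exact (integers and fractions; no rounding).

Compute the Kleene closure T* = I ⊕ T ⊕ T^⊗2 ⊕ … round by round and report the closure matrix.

D(0):
  [0, 2, 14, ∞]
  [6, 0, ∞, ∞]
  [16, ∞, 0, 10]
  [3, ∞, 9, 0]
D(1):
  [0, 2, 14, ∞]
  [6, 0, 20, ∞]
  [16, 18, 0, 10]
  [3, 5, 9, 0]
D(2):
  [0, 2, 14, ∞]
  [6, 0, 20, ∞]
  [16, 18, 0, 10]
  [3, 5, 9, 0]
D(3):
  [0, 2, 14, 24]
  [6, 0, 20, 30]
  [16, 18, 0, 10]
  [3, 5, 9, 0]
D(4):
  [0, 2, 14, 24]
  [6, 0, 20, 30]
  [13, 15, 0, 10]
  [3, 5, 9, 0]
Answer: T* = [[0, 2, 14, 24], [6, 0, 20, 30], [13, 15, 0, 10], [3, 5, 9, 0]]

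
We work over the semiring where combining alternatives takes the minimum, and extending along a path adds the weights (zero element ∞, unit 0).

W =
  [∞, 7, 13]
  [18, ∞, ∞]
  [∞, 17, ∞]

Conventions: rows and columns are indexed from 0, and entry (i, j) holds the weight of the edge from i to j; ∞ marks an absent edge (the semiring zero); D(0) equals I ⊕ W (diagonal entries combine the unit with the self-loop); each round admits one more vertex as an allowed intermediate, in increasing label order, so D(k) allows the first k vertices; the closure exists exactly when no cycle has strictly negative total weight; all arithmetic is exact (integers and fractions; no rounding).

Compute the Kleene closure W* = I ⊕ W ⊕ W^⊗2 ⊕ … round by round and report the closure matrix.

D(0):
  [0, 7, 13]
  [18, 0, ∞]
  [∞, 17, 0]
D(1):
  [0, 7, 13]
  [18, 0, 31]
  [∞, 17, 0]
D(2):
  [0, 7, 13]
  [18, 0, 31]
  [35, 17, 0]
D(3):
  [0, 7, 13]
  [18, 0, 31]
  [35, 17, 0]
Answer: W* = [[0, 7, 13], [18, 0, 31], [35, 17, 0]]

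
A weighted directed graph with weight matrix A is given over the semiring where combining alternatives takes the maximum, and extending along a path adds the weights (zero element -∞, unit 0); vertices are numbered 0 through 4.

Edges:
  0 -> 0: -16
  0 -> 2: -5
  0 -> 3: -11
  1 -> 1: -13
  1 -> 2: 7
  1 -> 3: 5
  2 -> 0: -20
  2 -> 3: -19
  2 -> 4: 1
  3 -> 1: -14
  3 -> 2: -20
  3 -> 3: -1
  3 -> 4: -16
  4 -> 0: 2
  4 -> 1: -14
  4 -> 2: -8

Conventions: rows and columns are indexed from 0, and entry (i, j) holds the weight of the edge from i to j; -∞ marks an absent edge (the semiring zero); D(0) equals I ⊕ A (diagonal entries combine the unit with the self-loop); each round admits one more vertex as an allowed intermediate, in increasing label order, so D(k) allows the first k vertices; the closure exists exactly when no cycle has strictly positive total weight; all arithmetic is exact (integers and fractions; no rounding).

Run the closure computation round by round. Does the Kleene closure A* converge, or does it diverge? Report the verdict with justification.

D(0):
  [0, -∞, -5, -11, -∞]
  [-∞, 0, 7, 5, -∞]
  [-20, -∞, 0, -19, 1]
  [-∞, -14, -20, 0, -16]
  [2, -14, -8, -∞, 0]
D(1):
  [0, -∞, -5, -11, -∞]
  [-∞, 0, 7, 5, -∞]
  [-20, -∞, 0, -19, 1]
  [-∞, -14, -20, 0, -16]
  [2, -14, -3, -9, 0]
D(2):
  [0, -∞, -5, -11, -∞]
  [-∞, 0, 7, 5, -∞]
  [-20, -∞, 0, -19, 1]
  [-∞, -14, -7, 0, -16]
  [2, -14, -3, -9, 0]
D(3):
  [0, -∞, -5, -11, -4]
  [-13, 0, 7, 5, 8]
  [-20, -∞, 0, -19, 1]
  [-27, -14, -7, 0, -6]
  [2, -14, -3, -9, 0]
D(4):
  [0, -25, -5, -11, -4]
  [-13, 0, 7, 5, 8]
  [-20, -33, 0, -19, 1]
  [-27, -14, -7, 0, -6]
  [2, -14, -3, -9, 0]
D(5):
  [0, -18, -5, -11, -4]
  [10, 0, 7, 5, 8]
  [3, -13, 0, -8, 1]
  [-4, -14, -7, 0, -6]
  [2, -14, -3, -9, 0]
Key observation: every diagonal entry stays at the unit through all rounds, so no improving cycle exists.
Answer: CONVERGES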